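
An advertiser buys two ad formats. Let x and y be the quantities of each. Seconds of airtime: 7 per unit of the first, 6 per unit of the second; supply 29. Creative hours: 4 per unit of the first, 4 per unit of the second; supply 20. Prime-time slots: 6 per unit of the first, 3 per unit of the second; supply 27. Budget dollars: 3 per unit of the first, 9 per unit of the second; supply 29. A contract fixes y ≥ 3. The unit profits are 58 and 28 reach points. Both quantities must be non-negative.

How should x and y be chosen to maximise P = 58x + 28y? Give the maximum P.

Feasible corners and P = 58x + 28y:
  (0, 29/9) → P = 812/9
  (0, 3) → P = 84
  (2/3, 3) → P = 368/3

The binding constraints are 3x + 9y = 29 and y = 3.
Solving simultaneously gives x = 2/3, y = 3.

x = 2/3, y = 3, maximum P = 368/3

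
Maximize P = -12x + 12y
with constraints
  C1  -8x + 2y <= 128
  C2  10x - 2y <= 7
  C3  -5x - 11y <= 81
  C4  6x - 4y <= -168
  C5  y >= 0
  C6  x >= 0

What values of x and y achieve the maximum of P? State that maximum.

Feasible corners and P = -12x + 12y:
  (135/2, 334) → P = 3198
  (0, 64) → P = 768
  (13, 123/2) → P = 582
  (0, 42) → P = 504

The optimum lies where -8x + 2y = 128 and 10x - 2y = 7.
Solving simultaneously gives x = 135/2, y = 334.

x = 135/2, y = 334, maximum P = 3198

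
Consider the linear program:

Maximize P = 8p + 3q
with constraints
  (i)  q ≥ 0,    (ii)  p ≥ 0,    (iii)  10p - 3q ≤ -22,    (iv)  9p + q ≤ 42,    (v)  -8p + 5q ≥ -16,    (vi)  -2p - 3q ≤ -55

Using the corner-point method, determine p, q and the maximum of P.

Vertices and P = 8p + 3q:
  (0, 42) → P = 126
  (0, 55/3) → P = 55
  (104/37, 618/37) → P = 2686/37
  (11/4, 33/2) → P = 143/2

p = 0, q = 42, maximum P = 126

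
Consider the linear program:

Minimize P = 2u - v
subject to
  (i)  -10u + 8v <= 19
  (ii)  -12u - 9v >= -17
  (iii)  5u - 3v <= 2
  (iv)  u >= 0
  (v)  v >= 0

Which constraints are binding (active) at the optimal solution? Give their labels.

Extreme points and P = 2u - v:
  (23/27, 61/81) → P = 77/81
  (0, 17/9) → P = -17/9
  (2/5, 0) → P = 4/5
  (0, 0) → P = 0

The minimum is at (0, 17/9). Substituting into each constraint, equality holds for (ii) and (iv); the remaining constraints have slack.

(ii) and (iv)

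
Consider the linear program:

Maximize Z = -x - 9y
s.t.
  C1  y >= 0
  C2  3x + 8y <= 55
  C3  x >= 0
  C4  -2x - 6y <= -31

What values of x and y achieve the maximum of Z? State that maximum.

x = 31/2, y = 0, maximum Z = -31/2

Extreme points and Z = -x - 9y:
  (55/3, 0) → Z = -55/3
  (31/2, 0) → Z = -31/2
  (0, 55/8) → Z = -495/8
  (0, 31/6) → Z = -93/2

The optimum lies where y = 0 and -2x - 6y = -31.
Solving simultaneously gives x = 31/2, y = 0.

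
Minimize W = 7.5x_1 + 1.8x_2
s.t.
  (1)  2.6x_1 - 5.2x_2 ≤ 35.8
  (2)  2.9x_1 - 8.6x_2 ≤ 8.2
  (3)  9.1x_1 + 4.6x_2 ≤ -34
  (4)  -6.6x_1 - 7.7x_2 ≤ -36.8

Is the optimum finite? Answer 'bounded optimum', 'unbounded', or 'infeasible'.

unbounded

From the feasible point (-43108/3971, 55928/3971), moving in the direction (-7.7, 6.6) keeps every constraint satisfied while W decreases without bound.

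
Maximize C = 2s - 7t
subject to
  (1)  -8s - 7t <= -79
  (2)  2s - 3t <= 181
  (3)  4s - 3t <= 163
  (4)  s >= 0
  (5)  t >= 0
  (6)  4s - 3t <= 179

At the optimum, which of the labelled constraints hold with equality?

Feasible corners and C = 2s - 7t:
  (0, 79/7) → C = -79
  (79/8, 0) → C = 79/4
  (163/4, 0) → C = 163/2
The feasible region is unbounded (it extends along (0, 1), (3, 4)), but C strictly decreases along every unbounded feasible direction, so there is no improving ray and the maximum is attained at a vertex.

The maximum is at (163/4, 0). Substituting into each constraint, equality holds for (3) and (5); the remaining constraints have slack.

(3) and (5)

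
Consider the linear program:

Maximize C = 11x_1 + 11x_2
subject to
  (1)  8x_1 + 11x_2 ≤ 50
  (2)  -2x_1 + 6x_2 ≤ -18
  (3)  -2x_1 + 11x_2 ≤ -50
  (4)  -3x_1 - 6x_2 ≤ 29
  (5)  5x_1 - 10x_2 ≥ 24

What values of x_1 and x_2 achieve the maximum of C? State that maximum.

x_1 = 619/15, x_2 = -382/15, maximum C = 869/5

Extreme points and C = 11x_1 + 11x_2:
  (10, -30/11) → C = 80
  (619/15, -382/15) → C = 869/5
  (-19/45, -208/45) → C = -2497/45

The optimum lies where 8x_1 + 11x_2 = 50 and -3x_1 - 6x_2 = 29.
Solving simultaneously gives x_1 = 619/15, x_2 = -382/15.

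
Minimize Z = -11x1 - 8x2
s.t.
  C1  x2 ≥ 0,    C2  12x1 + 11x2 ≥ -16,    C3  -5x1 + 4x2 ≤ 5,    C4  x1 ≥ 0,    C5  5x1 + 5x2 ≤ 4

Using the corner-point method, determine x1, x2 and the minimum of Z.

Corner points and Z = -11x1 - 8x2:
  (0, 0) → Z = 0
  (4/5, 0) → Z = -44/5
  (0, 4/5) → Z = -32/5

x1 = 4/5, x2 = 0, minimum Z = -44/5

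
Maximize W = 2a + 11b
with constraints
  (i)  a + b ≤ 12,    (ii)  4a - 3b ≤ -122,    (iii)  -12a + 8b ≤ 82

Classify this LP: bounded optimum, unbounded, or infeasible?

The boundaries a + b = 12 and 4a - 3b = -122 meet at (-86/7, 170/7), but that point violates -12a + 8b ≤ 82. Every candidate vertex is excluded by some other constraint, so the feasible region is empty.

infeasible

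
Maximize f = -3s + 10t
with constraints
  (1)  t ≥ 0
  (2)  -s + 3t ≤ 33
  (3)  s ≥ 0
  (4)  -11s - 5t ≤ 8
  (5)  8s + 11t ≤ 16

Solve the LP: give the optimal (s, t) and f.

Vertices and f = -3s + 10t:
  (0, 0) → f = 0
  (2, 0) → f = -6
  (0, 16/11) → f = 160/11

The optimum lies where s = 0 and 8s + 11t = 16.
Solving simultaneously gives s = 0, t = 16/11.

s = 0, t = 16/11, maximum f = 160/11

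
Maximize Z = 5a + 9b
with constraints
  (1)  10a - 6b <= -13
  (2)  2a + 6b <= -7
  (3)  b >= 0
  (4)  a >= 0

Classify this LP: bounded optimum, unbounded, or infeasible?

The boundaries 10a - 6b = -13 and a = 0 meet at (0, 13/6), but that point violates 2a + 6b ≤ -7. Every candidate vertex is excluded by some other constraint, so the feasible region is empty.

infeasible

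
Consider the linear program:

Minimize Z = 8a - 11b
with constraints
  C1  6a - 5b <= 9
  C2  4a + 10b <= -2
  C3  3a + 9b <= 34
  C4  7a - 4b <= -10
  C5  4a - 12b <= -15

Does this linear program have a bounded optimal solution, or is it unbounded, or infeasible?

From the feasible point (-179/3, 71/3), moving in the direction (-12, -4) keeps every constraint satisfied while Z decreases without bound.

unbounded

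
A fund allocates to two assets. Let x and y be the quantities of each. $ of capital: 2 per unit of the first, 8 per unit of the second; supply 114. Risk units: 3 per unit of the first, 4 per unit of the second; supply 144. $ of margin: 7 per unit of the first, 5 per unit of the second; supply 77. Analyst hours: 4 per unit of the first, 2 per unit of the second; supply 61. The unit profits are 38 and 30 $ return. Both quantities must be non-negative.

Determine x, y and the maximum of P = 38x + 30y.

x = 1, y = 14, maximum P = 458

Corner points and P = 38x + 30y:
  (0, 0) → P = 0
  (0, 57/4) → P = 855/2
  (11, 0) → P = 418
  (1, 14) → P = 458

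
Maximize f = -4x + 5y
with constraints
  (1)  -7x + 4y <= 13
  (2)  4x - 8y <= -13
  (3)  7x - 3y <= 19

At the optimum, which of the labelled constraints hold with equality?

Extreme points and f = -4x + 5y:
  (-13/10, 39/40) → f = 403/40
  (115/7, 32) → f = 660/7
  (191/44, 167/44) → f = 71/44

The maximum is at (115/7, 32). Substituting into each constraint, equality holds for (1) and (3); the remaining constraints have slack.

(1) and (3)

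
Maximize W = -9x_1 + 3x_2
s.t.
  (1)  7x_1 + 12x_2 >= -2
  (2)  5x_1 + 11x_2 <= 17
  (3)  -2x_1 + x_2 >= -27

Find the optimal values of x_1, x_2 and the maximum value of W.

x_1 = -226/17, x_2 = 129/17, maximum W = 2421/17

Corner points and W = -9x_1 + 3x_2:
  (-226/17, 129/17) → W = 2421/17
  (322/31, -193/31) → W = -3477/31
  (314/27, -101/27) → W = -1043/9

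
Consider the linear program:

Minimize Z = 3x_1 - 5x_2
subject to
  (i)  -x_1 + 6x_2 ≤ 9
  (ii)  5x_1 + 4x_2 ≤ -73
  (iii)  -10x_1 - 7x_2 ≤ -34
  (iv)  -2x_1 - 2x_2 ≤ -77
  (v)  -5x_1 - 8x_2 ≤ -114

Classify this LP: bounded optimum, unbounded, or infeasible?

The boundaries -x_1 + 6x_2 = 9 and -2x_1 - 2x_2 = -77 meet at (222/7, 95/14), but that point violates 5x_1 + 4x_2 ≤ -73. Every candidate vertex is excluded by some other constraint, so the feasible region is empty.

infeasible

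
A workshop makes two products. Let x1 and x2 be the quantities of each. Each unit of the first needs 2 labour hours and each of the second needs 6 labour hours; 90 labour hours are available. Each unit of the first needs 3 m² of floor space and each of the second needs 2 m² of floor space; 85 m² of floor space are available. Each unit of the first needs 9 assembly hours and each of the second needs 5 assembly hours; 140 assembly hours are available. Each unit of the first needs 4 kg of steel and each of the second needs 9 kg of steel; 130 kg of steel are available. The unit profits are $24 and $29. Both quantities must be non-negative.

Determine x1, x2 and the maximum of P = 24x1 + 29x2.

Corner points and P = 24x1 + 29x2:
  (0, 0) → P = 0
  (0, 130/9) → P = 3770/9
  (140/9, 0) → P = 1120/3
  (10, 10) → P = 530

At the optimal vertex, 9x1 + 5x2 = 140 and 4x1 + 9x2 = 130.
Solving simultaneously gives x1 = 10, x2 = 10.

x1 = 10, x2 = 10, maximum P = 530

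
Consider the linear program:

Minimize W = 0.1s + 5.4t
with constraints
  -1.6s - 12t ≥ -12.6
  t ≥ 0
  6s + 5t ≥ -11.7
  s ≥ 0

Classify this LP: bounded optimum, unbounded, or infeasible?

Vertices and W = 0.1s + 5.4t:
  (7.875, 0) → W = 0.7875
  (0, 1.05) → W = 5.67
  (0, 0) → W = 0
The feasible region has finitely many vertices and no improving ray; the minimum is 0 at (0, 0).

bounded optimum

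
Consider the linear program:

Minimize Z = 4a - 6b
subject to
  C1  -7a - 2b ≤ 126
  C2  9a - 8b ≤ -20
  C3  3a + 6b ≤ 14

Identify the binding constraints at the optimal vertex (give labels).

C1 and C3

Vertices and Z = 4a - 6b:
  (-524/37, -497/37) → Z = 886/37
  (-196/9, 119/9) → Z = -1498/9
  (-4/39, 31/13) → Z = -574/39

The minimum is at (-196/9, 119/9). Substituting into each constraint, equality holds for C1 and C3; the remaining constraints have slack.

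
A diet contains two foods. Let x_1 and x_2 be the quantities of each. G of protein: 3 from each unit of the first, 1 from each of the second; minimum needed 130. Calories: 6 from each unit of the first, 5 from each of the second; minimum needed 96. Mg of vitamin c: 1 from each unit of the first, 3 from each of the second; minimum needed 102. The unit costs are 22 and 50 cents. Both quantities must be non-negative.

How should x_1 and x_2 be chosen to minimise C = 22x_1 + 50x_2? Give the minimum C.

x_1 = 36, x_2 = 22, minimum C = 1892

Feasible corners and C = 22x_1 + 50x_2:
  (0, 130) → C = 6500
  (102, 0) → C = 2244
  (36, 22) → C = 1892
The feasible region is unbounded (it extends along (0, 1), (1, 0)), but C strictly increases along every unbounded feasible direction, so there is no improving ray and the minimum is attained at a vertex.

At the optimal vertex, 3x_1 + x_2 = 130 and x_1 + 3x_2 = 102.
Solving simultaneously gives x_1 = 36, x_2 = 22.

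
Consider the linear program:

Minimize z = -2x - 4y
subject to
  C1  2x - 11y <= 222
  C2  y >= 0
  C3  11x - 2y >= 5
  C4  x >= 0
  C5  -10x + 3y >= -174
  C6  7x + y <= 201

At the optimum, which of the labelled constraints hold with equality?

Feasible corners and z = -2x - 4y:
  (5/11, 0) → z = -10/11
  (87/5, 0) → z = -174/5
  (407/25, 2176/25) → z = -9518/25
  (777/31, 792/31) → z = -4722/31

The minimum is at (407/25, 2176/25). Substituting into each constraint, equality holds for C3 and C6; the remaining constraints have slack.

C3 and C6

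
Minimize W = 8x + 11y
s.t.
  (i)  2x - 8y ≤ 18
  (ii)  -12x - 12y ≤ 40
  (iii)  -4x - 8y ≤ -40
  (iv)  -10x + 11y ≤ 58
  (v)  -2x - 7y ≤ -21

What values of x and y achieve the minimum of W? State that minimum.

Corner points and W = 8x + 11y:
  (49/5, 1/5) → W = 403/5
  (-6/31, 158/31) → W = 1690/31
  (28/3, 1/3) → W = 235/3
The feasible region is unbounded (it extends along (11, 10), (4, 1)), but W strictly increases along every unbounded feasible direction, so there is no improving ray and the minimum is attained at a vertex.

The binding constraints are -4x - 8y = -40 and -10x + 11y = 58.
Solving simultaneously gives x = -6/31, y = 158/31.

x = -6/31, y = 158/31, minimum W = 1690/31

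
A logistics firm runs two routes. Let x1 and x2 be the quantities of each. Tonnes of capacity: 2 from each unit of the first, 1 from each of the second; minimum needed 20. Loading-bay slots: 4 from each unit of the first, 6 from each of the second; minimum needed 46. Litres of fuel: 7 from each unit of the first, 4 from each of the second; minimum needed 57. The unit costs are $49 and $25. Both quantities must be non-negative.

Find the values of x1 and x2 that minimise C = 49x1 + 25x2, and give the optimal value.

x1 = 37/4, x2 = 3/2, minimum C = 1963/4

Extreme points and C = 49x1 + 25x2:
  (0, 20) → C = 500
  (23/2, 0) → C = 1127/2
  (37/4, 3/2) → C = 1963/4
The feasible region is unbounded (it extends along (0, 1), (1, 0)), but C strictly increases along every unbounded feasible direction, so there is no improving ray and the minimum is attained at a vertex.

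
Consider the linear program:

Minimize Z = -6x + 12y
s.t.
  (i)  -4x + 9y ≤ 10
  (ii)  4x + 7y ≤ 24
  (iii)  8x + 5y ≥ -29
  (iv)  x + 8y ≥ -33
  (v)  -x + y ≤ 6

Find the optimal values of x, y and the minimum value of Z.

At the optimal vertex, 4x + 7y = 24 and x + 8y = -33.
Solving simultaneously gives x = 423/25, y = -156/25.

x = 423/25, y = -156/25, minimum Z = -882/5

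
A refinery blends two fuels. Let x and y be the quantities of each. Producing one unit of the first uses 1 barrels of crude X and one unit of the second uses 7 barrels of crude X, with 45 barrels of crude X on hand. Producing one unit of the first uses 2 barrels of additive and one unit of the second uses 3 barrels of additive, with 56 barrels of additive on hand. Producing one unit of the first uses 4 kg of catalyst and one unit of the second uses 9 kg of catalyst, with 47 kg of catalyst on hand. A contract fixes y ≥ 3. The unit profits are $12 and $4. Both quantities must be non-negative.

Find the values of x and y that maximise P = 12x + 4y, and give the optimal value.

x = 5, y = 3, maximum P = 72

Extreme points and P = 12x + 4y:
  (0, 47/9) → P = 188/9
  (0, 3) → P = 12
  (5, 3) → P = 72

At the optimal vertex, 4x + 9y = 47 and y = 3.
Solving simultaneously gives x = 5, y = 3.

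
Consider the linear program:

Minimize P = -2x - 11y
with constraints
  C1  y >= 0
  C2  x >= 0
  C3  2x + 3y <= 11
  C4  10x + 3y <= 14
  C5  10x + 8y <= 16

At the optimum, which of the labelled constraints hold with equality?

Corner points and P = -2x - 11y:
  (0, 0) → P = 0
  (7/5, 0) → P = -14/5
  (0, 2) → P = -22
  (32/25, 2/5) → P = -174/25

The minimum is at (0, 2). Substituting into each constraint, equality holds for C2 and C5; the remaining constraints have slack.

C2 and C5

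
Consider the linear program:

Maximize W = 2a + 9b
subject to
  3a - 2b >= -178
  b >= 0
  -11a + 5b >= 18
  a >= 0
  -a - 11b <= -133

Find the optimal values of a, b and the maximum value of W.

Corner points and W = 2a + 9b:
  (122, 272) → W = 2692
  (0, 89) → W = 801
  (467/126, 1481/126) → W = 14263/126
  (0, 133/11) → W = 1197/11

a = 122, b = 272, maximum W = 2692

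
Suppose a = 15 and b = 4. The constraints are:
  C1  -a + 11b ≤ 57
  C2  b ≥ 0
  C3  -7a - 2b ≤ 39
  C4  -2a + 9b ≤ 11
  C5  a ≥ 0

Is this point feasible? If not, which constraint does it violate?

C1: 29 ≤ 57 ✓
C2: 4 ≥ 0 ✓
C3: -113 ≤ 39 ✓
C4: 6 ≤ 11 ✓
C5: 15 ≥ 0 ✓

feasible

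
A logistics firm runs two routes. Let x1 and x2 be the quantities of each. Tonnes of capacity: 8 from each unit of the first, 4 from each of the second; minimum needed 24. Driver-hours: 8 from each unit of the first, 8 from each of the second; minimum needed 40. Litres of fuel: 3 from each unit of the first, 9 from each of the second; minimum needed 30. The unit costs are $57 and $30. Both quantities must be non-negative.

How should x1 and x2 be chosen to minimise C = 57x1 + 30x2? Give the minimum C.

Corner points and C = 57x1 + 30x2:
  (0, 6) → C = 180
  (10, 0) → C = 570
  (1, 4) → C = 177
  (5/2, 5/2) → C = 435/2
The feasible region is unbounded (it extends along (0, 1), (1, 0)), but C strictly increases along every unbounded feasible direction, so there is no improving ray and the minimum is attained at a vertex.

x1 = 1, x2 = 4, minimum C = 177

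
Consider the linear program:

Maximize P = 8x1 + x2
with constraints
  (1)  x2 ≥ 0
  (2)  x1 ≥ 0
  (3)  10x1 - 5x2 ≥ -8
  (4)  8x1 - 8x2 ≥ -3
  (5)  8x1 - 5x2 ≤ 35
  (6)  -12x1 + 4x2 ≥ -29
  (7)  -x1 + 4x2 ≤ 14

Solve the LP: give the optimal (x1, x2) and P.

x1 = 61/16, x2 = 67/16, maximum P = 555/16

Feasible corners and P = 8x1 + x2:
  (0, 0) → P = 0
  (29/12, 0) → P = 58/3
  (0, 3/8) → P = 3/8
  (61/16, 67/16) → P = 555/16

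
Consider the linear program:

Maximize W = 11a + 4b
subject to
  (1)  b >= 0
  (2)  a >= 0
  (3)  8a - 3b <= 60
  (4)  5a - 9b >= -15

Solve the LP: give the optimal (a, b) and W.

a = 195/19, b = 140/19, maximum W = 2705/19

At the optimal vertex, 8a - 3b = 60 and 5a - 9b = -15.
Solving simultaneously gives a = 195/19, b = 140/19.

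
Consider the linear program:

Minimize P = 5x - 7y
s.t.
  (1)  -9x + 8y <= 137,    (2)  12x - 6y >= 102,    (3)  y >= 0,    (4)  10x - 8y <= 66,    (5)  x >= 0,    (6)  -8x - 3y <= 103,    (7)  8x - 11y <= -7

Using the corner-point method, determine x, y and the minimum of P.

x = 203, y = 491/2, minimum P = -1407/2

Vertices and P = 5x - 7y:
  (39, 61) → P = -232
  (203, 491/2) → P = -1407/2
  (97/7, 75/7) → P = -40/7
  (17, 13) → P = -6

At the optimal vertex, -9x + 8y = 137 and 10x - 8y = 66.
Solving simultaneously gives x = 203, y = 491/2.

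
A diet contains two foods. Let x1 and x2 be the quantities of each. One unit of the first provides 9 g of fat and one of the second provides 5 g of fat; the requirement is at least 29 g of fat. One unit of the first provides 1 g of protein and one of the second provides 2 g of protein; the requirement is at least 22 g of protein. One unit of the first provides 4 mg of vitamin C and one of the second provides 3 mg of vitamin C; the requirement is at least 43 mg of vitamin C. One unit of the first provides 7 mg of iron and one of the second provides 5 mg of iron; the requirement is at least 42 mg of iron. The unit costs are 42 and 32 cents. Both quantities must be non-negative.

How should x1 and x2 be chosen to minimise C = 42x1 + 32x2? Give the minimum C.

Extreme points and C = 42x1 + 32x2:
  (0, 43/3) → C = 1376/3
  (22, 0) → C = 924
  (4, 9) → C = 456
The feasible region is unbounded (it extends along (0, 1), (1, 0)), but C strictly increases along every unbounded feasible direction, so there is no improving ray and the minimum is attained at a vertex.

x1 = 4, x2 = 9, minimum C = 456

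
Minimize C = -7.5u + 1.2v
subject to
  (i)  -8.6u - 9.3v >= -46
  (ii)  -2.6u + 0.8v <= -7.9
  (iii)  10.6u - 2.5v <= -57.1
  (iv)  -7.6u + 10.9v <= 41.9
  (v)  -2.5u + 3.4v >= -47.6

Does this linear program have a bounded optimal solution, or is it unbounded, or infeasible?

The boundaries -8.6u - 9.3v = -46 and -2.6u + 0.8v = -7.9 meet at (11027/3106, 2583/1553), but that point violates 10.6u - 2.5v ≤ -57.1. Every candidate vertex is excluded by some other constraint, so the feasible region is empty.

infeasible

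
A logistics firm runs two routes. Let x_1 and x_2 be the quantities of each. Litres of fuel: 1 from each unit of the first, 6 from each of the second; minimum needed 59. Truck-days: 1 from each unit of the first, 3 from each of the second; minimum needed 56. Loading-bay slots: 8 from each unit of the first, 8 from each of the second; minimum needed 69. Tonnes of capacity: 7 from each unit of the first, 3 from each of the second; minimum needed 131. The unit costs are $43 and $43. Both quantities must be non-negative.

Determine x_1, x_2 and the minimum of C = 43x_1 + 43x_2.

x_1 = 25/2, x_2 = 29/2, minimum C = 1161

Feasible corners and C = 43x_1 + 43x_2:
  (0, 131/3) → C = 5633/3
  (59, 0) → C = 2537
  (53, 1) → C = 2322
  (25/2, 29/2) → C = 1161
The feasible region is unbounded (it extends along (0, 1), (1, 0)), but C strictly increases along every unbounded feasible direction, so there is no improving ray and the minimum is attained at a vertex.

At the optimal vertex, x_1 + 3x_2 = 56 and 7x_1 + 3x_2 = 131.
Solving simultaneously gives x_1 = 25/2, x_2 = 29/2.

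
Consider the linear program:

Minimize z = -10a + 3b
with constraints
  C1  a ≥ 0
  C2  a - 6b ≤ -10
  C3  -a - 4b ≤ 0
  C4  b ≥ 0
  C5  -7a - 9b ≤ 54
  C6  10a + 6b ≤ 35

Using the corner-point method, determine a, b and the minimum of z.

Extreme points and z = -10a + 3b:
  (0, 5/3) → z = 5
  (0, 35/6) → z = 35/2
  (25/11, 45/22) → z = -365/22

a = 25/11, b = 45/22, minimum z = -365/22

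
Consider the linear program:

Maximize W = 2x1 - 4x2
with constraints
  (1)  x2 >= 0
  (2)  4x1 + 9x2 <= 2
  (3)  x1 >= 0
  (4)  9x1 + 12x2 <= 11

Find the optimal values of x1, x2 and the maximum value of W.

Corner points and W = 2x1 - 4x2:
  (1/2, 0) → W = 1
  (0, 0) → W = 0
  (0, 2/9) → W = -8/9

At the optimal vertex, x2 = 0 and 4x1 + 9x2 = 2.
Solving simultaneously gives x1 = 1/2, x2 = 0.

x1 = 1/2, x2 = 0, maximum W = 1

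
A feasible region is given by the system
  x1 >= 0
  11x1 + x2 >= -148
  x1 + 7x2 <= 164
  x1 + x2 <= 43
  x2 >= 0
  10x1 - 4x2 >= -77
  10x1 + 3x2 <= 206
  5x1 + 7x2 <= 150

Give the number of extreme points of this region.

The feasible vertices (each the meet of two boundaries and inside every other half-plane) are:
  (0, 0)
  (0, 77/4)
  (103/5, 0)
  (61/90, 377/18)
  (992/55, 94/11)

5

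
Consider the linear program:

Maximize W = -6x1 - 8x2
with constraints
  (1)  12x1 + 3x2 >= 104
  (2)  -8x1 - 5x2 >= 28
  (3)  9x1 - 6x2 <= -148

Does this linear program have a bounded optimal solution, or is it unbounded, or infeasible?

infeasible

The boundaries 12x1 + 3x2 = 104 and -8x1 - 5x2 = 28 meet at (151/9, -292/9), but that point violates 9x1 - 6x2 ≤ -148. Every candidate vertex is excluded by some other constraint, so the feasible region is empty.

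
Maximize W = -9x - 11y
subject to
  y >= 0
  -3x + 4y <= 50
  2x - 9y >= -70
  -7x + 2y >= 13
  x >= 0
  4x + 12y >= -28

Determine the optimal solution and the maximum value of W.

x = 0, y = 13/2, maximum W = -143/2

Feasible corners and W = -9x - 11y:
  (23/59, 464/59) → W = -5311/59
  (0, 70/9) → W = -770/9
  (0, 13/2) → W = -143/2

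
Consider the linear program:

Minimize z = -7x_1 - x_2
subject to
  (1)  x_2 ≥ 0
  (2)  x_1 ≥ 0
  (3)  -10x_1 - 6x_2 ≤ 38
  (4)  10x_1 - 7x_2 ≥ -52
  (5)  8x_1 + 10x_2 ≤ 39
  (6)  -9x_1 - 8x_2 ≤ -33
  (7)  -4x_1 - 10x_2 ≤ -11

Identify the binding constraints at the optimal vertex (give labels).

(1) and (5)

Vertices and z = -7x_1 - x_2:
  (39/8, 0) → z = -273/8
  (11/3, 0) → z = -77/3
  (9/13, 87/26) → z = -213/26

The minimum is at (39/8, 0). Substituting into each constraint, equality holds for (1) and (5); the remaining constraints have slack.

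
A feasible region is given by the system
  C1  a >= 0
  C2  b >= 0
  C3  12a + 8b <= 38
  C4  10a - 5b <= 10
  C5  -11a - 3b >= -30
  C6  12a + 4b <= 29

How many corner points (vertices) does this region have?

5

Intersecting each pair of boundary lines and keeping only the points that satisfy every inequality leaves:
  (0, 0)
  (0, 19/4)
  (1, 0)
  (5/3, 9/4)
  (37/20, 17/10)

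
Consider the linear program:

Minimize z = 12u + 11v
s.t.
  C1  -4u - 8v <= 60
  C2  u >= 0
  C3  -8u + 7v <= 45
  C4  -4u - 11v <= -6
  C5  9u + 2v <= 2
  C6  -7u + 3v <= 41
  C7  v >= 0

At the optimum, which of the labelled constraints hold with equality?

C2 and C4

Feasible corners and z = 12u + 11v:
  (0, 6/11) → z = 6
  (0, 1) → z = 11
  (10/91, 46/91) → z = 626/91

The minimum is at (0, 6/11). Substituting into each constraint, equality holds for C2 and C4; the remaining constraints have slack.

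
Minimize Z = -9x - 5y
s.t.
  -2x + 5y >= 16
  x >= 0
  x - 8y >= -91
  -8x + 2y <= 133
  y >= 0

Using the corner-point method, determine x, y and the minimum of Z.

Feasible corners and Z = -9x - 5y:
  (0, 16/5) → Z = -16
  (327/11, 166/11) → Z = -343
  (0, 91/8) → Z = -455/8

The binding constraints are -2x + 5y = 16 and x - 8y = -91.
Solving simultaneously gives x = 327/11, y = 166/11.

x = 327/11, y = 166/11, minimum Z = -343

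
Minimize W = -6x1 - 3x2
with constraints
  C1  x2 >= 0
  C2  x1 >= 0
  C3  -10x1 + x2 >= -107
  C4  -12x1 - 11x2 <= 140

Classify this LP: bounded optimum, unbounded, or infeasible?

From the feasible point (0, 0), moving in the direction (0, 1) keeps every constraint satisfied while W decreases without bound.

unbounded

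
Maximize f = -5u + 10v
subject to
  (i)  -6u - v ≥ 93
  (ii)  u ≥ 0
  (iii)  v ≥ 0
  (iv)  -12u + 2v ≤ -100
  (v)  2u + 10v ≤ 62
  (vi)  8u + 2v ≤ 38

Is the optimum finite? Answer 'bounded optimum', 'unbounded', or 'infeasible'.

The boundaries -6u - v = 93 and u = 0 meet at (0, -93), but that point violates v ≥ 0. Every candidate vertex is excluded by some other constraint, so the feasible region is empty.

infeasible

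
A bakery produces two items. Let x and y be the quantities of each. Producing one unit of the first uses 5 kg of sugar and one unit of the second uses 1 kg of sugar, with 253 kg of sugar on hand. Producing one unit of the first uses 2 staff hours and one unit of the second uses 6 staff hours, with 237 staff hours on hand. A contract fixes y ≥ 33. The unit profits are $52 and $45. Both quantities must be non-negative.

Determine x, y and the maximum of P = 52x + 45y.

Vertices and P = 52x + 45y:
  (0, 79/2) → P = 3555/2
  (0, 33) → P = 1485
  (39/2, 33) → P = 2499

x = 39/2, y = 33, maximum P = 2499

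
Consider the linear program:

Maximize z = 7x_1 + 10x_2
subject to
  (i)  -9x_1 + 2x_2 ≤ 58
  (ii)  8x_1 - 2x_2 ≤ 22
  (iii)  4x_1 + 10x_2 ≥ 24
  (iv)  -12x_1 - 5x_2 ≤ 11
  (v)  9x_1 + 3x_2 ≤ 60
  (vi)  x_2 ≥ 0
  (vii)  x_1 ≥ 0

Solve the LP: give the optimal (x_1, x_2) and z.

Corner points and z = 7x_1 + 10x_2:
  (67/22, 13/11) → z = 729/22
  (31/7, 47/7) → z = 687/7
  (0, 12/5) → z = 24
  (0, 20) → z = 200

The optimum lies where 9x_1 + 3x_2 = 60 and x_1 = 0.
Solving simultaneously gives x_1 = 0, x_2 = 20.

x_1 = 0, x_2 = 20, maximum z = 200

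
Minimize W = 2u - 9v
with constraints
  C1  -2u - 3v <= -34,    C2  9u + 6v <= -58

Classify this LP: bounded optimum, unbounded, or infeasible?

unbounded

From the feasible point (-126/5, 422/15), moving in the direction (-3, 2) keeps every constraint satisfied while W decreases without bound.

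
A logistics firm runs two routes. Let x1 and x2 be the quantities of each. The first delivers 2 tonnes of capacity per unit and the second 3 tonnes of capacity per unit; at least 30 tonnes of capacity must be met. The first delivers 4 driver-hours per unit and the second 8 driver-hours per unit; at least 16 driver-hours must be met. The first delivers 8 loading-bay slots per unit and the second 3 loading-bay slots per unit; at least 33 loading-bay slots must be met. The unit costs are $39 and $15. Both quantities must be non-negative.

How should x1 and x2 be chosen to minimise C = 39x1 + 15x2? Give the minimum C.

x1 = 1/2, x2 = 29/3, minimum C = 329/2

Corner points and C = 39x1 + 15x2:
  (0, 11) → C = 165
  (15, 0) → C = 585
  (1/2, 29/3) → C = 329/2
The feasible region is unbounded (it extends along (0, 1), (1, 0)), but C strictly increases along every unbounded feasible direction, so there is no improving ray and the minimum is attained at a vertex.

The optimum lies where 2x1 + 3x2 = 30 and 8x1 + 3x2 = 33.
Solving simultaneously gives x1 = 1/2, x2 = 29/3.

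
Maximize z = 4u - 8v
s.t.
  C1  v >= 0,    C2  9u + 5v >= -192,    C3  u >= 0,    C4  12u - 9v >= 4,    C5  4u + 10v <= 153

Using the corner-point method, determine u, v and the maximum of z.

u = 153/4, v = 0, maximum z = 153

Extreme points and z = 4u - 8v:
  (1/3, 0) → z = 4/3
  (153/4, 0) → z = 153
  (109/12, 35/3) → z = -57

At the optimal vertex, v = 0 and 4u + 10v = 153.
Solving simultaneously gives u = 153/4, v = 0.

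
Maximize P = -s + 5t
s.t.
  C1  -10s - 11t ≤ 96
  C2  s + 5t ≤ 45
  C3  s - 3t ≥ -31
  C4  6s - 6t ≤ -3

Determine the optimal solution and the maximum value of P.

Corner points and P = -s + 5t:
  (-629/41, 214/41) → P = 1699/41
  (-29/6, -13/3) → P = -101/6
  (-5/2, 19/2) → P = 50
  (85/12, 91/12) → P = 185/6

At the optimal vertex, s + 5t = 45 and s - 3t = -31.
Solving simultaneously gives s = -5/2, t = 19/2.

s = -5/2, t = 19/2, maximum P = 50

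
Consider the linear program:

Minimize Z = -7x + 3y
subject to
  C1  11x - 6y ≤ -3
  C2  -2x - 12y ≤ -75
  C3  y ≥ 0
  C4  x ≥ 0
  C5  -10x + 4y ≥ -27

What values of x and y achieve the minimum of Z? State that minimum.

The feasible region is unbounded (it extends along (0, 1), (2, 5)), but Z strictly increases along every unbounded feasible direction, so there is no improving ray and the minimum is attained at a vertex.

The optimum lies where 11x - 6y = -3 and -10x + 4y = -27.
Solving simultaneously gives x = 87/8, y = 327/16.

x = 87/8, y = 327/16, minimum Z = -237/16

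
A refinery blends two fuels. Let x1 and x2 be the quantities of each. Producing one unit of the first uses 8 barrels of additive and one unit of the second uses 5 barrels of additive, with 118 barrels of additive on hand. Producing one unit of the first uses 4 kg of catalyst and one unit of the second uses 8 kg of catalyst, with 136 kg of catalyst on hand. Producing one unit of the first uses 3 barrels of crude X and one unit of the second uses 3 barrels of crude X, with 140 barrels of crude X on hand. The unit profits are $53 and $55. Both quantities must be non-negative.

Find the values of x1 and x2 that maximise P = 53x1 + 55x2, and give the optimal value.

Vertices and P = 53x1 + 55x2:
  (0, 0) → P = 0
  (0, 17) → P = 935
  (59/4, 0) → P = 3127/4
  (6, 14) → P = 1088

At the optimal vertex, 8x1 + 5x2 = 118 and 4x1 + 8x2 = 136.
Solving simultaneously gives x1 = 6, x2 = 14.

x1 = 6, x2 = 14, maximum P = 1088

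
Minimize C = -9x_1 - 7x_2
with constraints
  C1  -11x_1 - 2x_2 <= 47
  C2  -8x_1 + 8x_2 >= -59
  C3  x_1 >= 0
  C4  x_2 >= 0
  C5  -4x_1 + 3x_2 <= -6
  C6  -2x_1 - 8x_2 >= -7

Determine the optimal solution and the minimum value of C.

Vertices and C = -9x_1 - 7x_2:
  (3/2, 0) → C = -27/2
  (7/2, 0) → C = -63/2
  (69/38, 8/19) → C = -733/38

The optimum lies where x_2 = 0 and -2x_1 - 8x_2 = -7.
Solving simultaneously gives x_1 = 7/2, x_2 = 0.

x_1 = 7/2, x_2 = 0, minimum C = -63/2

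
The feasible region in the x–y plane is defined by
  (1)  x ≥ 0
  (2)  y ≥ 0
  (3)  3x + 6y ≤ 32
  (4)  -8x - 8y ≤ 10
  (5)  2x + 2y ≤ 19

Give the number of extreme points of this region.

4

Pairwise boundary intersections that survive every other constraint:
  (0, 0)
  (0, 16/3)
  (19/2, 0)
  (25/3, 7/6)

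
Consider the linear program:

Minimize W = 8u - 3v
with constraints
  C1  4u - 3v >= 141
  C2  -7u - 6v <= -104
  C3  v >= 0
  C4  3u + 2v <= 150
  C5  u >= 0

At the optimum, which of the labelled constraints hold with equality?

C1 and C3

Feasible corners and W = 8u - 3v:
  (141/4, 0) → W = 282
  (732/17, 177/17) → W = 5325/17
  (50, 0) → W = 400

The minimum is at (141/4, 0). Substituting into each constraint, equality holds for C1 and C3; the remaining constraints have slack.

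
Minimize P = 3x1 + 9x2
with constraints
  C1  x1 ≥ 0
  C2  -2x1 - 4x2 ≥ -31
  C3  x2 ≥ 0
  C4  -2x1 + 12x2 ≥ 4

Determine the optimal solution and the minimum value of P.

Feasible corners and P = 3x1 + 9x2:
  (0, 31/4) → P = 279/4
  (0, 1/3) → P = 3
  (89/8, 35/16) → P = 849/16

x1 = 0, x2 = 1/3, minimum P = 3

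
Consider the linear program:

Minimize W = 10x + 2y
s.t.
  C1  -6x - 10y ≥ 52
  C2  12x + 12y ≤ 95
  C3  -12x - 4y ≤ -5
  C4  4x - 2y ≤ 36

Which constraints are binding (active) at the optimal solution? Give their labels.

C1 and C3

Corner points and W = 10x + 2y:
  (43/16, -109/16) → W = 53/4
  (64/13, -106/13) → W = 428/13
  (77/20, -103/10) → W = 179/10

The minimum is at (43/16, -109/16). Substituting into each constraint, equality holds for C1 and C3; the remaining constraints have slack.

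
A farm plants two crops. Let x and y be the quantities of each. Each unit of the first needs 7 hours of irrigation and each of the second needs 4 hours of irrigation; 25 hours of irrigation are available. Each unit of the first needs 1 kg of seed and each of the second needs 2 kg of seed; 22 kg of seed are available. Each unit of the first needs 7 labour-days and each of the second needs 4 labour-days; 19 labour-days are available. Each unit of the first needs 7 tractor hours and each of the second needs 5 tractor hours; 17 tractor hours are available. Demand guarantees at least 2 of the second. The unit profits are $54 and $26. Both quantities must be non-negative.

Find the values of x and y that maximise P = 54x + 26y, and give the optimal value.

x = 1, y = 2, maximum P = 106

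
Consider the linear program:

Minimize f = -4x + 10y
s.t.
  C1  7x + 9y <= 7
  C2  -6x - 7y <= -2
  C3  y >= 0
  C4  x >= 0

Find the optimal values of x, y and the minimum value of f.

Extreme points and f = -4x + 10y:
  (1, 0) → f = -4
  (0, 7/9) → f = 70/9
  (1/3, 0) → f = -4/3
  (0, 2/7) → f = 20/7

x = 1, y = 0, minimum f = -4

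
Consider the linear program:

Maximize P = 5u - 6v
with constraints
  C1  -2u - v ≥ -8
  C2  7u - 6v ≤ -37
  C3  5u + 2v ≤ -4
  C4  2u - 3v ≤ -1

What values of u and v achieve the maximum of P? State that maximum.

u = -35/3, v = -67/9, maximum P = -41/3

Feasible corners and P = 5u - 6v:
  (-20, 48) → P = -388
  (-49/22, 157/44) → P = -358/11
  (-35/3, -67/9) → P = -41/3
The feasible region is unbounded (it extends along (-3, -2), (-1, 2)), but P strictly decreases along every unbounded feasible direction, so there is no improving ray and the maximum is attained at a vertex.

The binding constraints are 7u - 6v = -37 and 2u - 3v = -1.
Solving simultaneously gives u = -35/3, v = -67/9.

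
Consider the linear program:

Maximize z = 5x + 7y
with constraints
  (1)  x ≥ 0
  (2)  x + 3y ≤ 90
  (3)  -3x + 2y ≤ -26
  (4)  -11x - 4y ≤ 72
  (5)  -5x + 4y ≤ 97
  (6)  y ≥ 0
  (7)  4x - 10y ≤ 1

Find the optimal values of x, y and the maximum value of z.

x = 903/22, y = 359/22, maximum z = 3514/11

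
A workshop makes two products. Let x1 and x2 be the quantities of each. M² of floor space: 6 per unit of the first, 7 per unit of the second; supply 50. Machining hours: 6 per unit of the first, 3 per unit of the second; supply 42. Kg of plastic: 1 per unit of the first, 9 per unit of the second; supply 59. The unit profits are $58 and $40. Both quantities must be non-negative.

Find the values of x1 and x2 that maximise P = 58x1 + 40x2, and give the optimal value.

Vertices and P = 58x1 + 40x2:
  (0, 0) → P = 0
  (0, 59/9) → P = 2360/9
  (7, 0) → P = 406
  (6, 2) → P = 428
  (37/47, 304/47) → P = 14306/47

x1 = 6, x2 = 2, maximum P = 428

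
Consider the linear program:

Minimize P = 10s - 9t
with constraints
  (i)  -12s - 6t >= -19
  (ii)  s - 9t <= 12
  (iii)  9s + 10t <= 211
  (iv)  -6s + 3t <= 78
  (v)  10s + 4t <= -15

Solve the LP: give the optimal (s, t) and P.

s = -119/18, t = 115/9, minimum P = -1630/9

Feasible corners and P = 10s - 9t:
  (-246/17, -50/17) → P = -2010/17
  (-87/94, -135/94) → P = 345/94
  (-119/18, 115/9) → P = -1630/9

The binding constraints are -6s + 3t = 78 and 10s + 4t = -15.
Solving simultaneously gives s = -119/18, t = 115/9.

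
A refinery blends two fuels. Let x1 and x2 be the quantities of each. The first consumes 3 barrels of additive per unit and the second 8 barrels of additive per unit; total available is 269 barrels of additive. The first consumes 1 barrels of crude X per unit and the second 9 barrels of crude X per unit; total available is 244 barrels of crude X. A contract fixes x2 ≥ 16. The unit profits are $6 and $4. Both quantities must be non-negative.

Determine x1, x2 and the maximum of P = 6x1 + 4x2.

x1 = 47, x2 = 16, maximum P = 346

Extreme points and P = 6x1 + 4x2:
  (0, 244/9) → P = 976/9
  (0, 16) → P = 64
  (469/19, 463/19) → P = 4666/19
  (47, 16) → P = 346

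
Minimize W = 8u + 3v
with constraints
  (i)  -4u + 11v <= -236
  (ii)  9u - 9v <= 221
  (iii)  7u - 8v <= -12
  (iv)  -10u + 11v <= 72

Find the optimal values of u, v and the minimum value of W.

u = -148, v = -128, minimum W = -1568

Vertices and W = 8u + 3v:
  (-404/9, -340/9) → W = -4252/9
  (-154/3, -1324/33) → W = -17524/33
  (-148, -128) → W = -1568

The binding constraints are 7u - 8v = -12 and -10u + 11v = 72.
Solving simultaneously gives u = -148, v = -128.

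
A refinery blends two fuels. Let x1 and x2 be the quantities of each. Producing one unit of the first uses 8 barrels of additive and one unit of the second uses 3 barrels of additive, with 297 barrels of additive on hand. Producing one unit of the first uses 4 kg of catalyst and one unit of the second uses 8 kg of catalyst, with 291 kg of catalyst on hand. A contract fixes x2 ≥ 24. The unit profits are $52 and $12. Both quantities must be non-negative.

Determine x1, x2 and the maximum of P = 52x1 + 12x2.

Vertices and P = 52x1 + 12x2:
  (0, 291/8) → P = 873/2
  (0, 24) → P = 288
  (99/4, 24) → P = 1575

The optimum lies where 4x1 + 8x2 = 291 and x2 = 24.
Solving simultaneously gives x1 = 99/4, x2 = 24.

x1 = 99/4, x2 = 24, maximum P = 1575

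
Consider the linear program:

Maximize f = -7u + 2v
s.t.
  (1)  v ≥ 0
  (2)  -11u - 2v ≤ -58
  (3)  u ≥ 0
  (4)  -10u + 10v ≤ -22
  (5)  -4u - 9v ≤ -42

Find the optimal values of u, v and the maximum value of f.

u = 24/5, v = 13/5, maximum f = -142/5

Feasible corners and f = -7u + 2v:
  (21/2, 0) → f = -147/2
  (24/5, 13/5) → f = -142/5
  (438/91, 230/91) → f = -2606/91
The feasible region is unbounded (it extends along (1, 1), (1, 0)), but f strictly decreases along every unbounded feasible direction, so there is no improving ray and the maximum is attained at a vertex.

The optimum lies where -11u - 2v = -58 and -10u + 10v = -22.
Solving simultaneously gives u = 24/5, v = 13/5.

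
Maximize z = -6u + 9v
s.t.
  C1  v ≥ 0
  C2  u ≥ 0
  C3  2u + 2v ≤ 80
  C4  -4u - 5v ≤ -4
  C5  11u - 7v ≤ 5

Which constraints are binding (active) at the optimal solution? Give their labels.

C2 and C3

Extreme points and z = -6u + 9v:
  (0, 40) → z = 360
  (0, 4/5) → z = 36/5
  (95/6, 145/6) → z = 245/2
  (53/83, 24/83) → z = -102/83

The maximum is at (0, 40). Substituting into each constraint, equality holds for C2 and C3; the remaining constraints have slack.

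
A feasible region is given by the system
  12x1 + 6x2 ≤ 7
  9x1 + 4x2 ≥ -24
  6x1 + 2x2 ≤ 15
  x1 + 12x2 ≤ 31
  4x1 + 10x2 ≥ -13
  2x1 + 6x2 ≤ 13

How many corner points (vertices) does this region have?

5

The feasible vertices (each the meet of two boundaries and inside every other half-plane) are:
  (37/24, -23/12)
  (-3/5, 71/30)
  (-103/26, 303/104)
  (-94/37, -21/74)
  (-5/3, 49/18)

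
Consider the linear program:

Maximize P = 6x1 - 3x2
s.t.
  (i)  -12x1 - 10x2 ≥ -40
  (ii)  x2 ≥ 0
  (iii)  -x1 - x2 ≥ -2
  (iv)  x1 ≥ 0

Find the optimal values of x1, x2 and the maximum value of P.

x1 = 2, x2 = 0, maximum P = 12

Corner points and P = 6x1 - 3x2:
  (2, 0) → P = 12
  (0, 0) → P = 0
  (0, 2) → P = -6

At the optimal vertex, x2 = 0 and -x1 - x2 = -2.
Solving simultaneously gives x1 = 2, x2 = 0.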